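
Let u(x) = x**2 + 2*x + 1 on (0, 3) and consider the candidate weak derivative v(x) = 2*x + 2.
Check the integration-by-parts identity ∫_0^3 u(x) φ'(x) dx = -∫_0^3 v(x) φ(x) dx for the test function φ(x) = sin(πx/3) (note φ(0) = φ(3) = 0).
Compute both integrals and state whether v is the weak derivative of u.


LHS = -30/π, RHS = -30/π. Yes, v = u' weakly.

u(x) = x**2 + 2*x + 1, classical derivative u'(x) = 2*x + 2.
φ(x) = sin(πx/3), so φ'(x) = π*cos(π*x/3)/3.
Note φ(0) = φ(3) = 0, so the boundary term u·φ vanishes.
LHS = ∫_0^3 u(x) φ'(x) dx = ∫_0^3 (π*x^2*cos(π*x/3)/3 + 2*π*x*cos(π*x/3)/3 + π*cos(π*x/3)/3) dx. Term by term:
  ∫_0^3 π*cos(π*x/3)/3 dx = 0;  ∫_0^3 π*x^2*cos(π*x/3)/3 dx = -18/π;  ∫_0^3 2*π*x*cos(π*x/3)/3 dx = -12/π.
Sum: 0 − 18/π − 12/π = -30/π.
So LHS = -30/π.
∫_0^3 v(x) φ(x) dx = ∫_0^3 (2*x*sin(π*x/3) + 2*sin(π*x/3)) dx. Term by term:
  ∫_0^3 2*sin(π*x/3) dx = 12/π;  ∫_0^3 2*x*sin(π*x/3) dx = 18/π.
Sum: 12/π + 18/π = 30/π.
So RHS = -∫_0^3 v(x) φ(x) dx = -30/π.
LHS = RHS, so the identity holds for this test φ.
Moreover u is smooth here and v(x) = u'(x) = 2*x + 2 pointwise, so the identity holds for every test function. Hence v is the weak derivative of u.


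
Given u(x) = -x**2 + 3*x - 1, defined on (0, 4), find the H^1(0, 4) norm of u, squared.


||u||_{H^1}^2 = 184/5

The H^1 norm (squared) on an interval (0, L) is
  ||u||_{H^1}^2 = ∫_0^L u(x)^2 dx + ∫_0^L u'(x)^2 dx.
Compute u'(x) = 3 - 2*x.
Then u(x)^2 = x**4 - 6*x**3 + 11*x**2 - 6*x + 1 and u'(x)^2 = 4*x**2 - 12*x + 9.
Integrate each monomial from 0 to 4 using ∫_0^4 c·x^n dx = c·4^(n+1)/(n+1):
  ∫_0^4 u(x)^2 dx = ∫_0^4 (x^4 - 6*x^3 + 11*x^2 - 6*x + 1) dx. Term by term:
    ∫_0^4 x^4 dx = 1024/5;  ∫_0^4 -6*x^3 dx = -384;  ∫_0^4 11*x^2 dx = 704/3;
    ∫_0^4 -6*x dx = -48;  ∫_0^4 1 dx = 4.
  Sum: 1024/5 − 384 + 704/3 − 48 + 4 = 172/15.
  ∫_0^4 u'(x)^2 dx = ∫_0^4 (4*x^2 - 12*x + 9) dx. Term by term:
    ∫_0^4 4*x^2 dx = 256/3;  ∫_0^4 -12*x dx = -96;  ∫_0^4 9 dx = 36.
  Sum: 256/3 − 96 + 36 = 76/3.
Adding: ||u||_{H^1}^2 = 172/15 + 76/3 = 184/5.


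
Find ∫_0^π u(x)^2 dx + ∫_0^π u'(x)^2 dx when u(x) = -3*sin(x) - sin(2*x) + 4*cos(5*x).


||u||_{H^1(0,π)}^2 = 832/21 + 439*π/2

u'(x) = -20*sin(5*x) - 3*cos(x) - 2*cos(2*x).
Expand u² and (u')² and integrate term by term on (0, π), using: for integers n ≥ 1, ∫_0^π sin²(nx) dx = ∫_0^π cos²(nx) dx = π/2; for n ≠ n', ∫_0^π sin(nx)sin(n'x) dx = ∫_0^π cos(nx)cos(n'x) dx = 0; and by product-to-sum, ∫_0^π sin(nx)cos(n'x) dx = ½∫_0^π [sin((n+n')x) + sin((n−n')x)] dx, which is 0 when n+n' is even and 2n/(n²−n'²) when n+n' is odd (it need not vanish on (0, π)).
  u² squared terms: (-1)²·∫sin(2x)² dx = 1·π/2 = π/2;  (-3)²·∫sin(x)² dx = 9·π/2 = 9*π/2;  (4)²·∫cos(5x)² dx = 16·π/2 = 8*π.
  u² cross terms: 2·(-1)·(-3)·∫sin(2x)·sin(x) dx = 6·(0) = 0;  2·(-1)·(4)·∫sin(2x)·cos(5x) dx = -8·(-4/21) = 32/21;  2·(-3)·(4)·∫sin(x)·cos(5x) dx = -24·(0) = 0.
  So ∫_0^π u² dx = π/2 + 9*π/2 + 8*π + 0 + 32/21 + 0 = 32/21 + 13*π.
  (u')² squared terms: (-20)²·∫sin(5x)² dx = 400·π/2 = 200*π;  (-3)²·∫cos(x)² dx = 9·π/2 = 9*π/2;  (-2)²·∫cos(2x)² dx = 4·π/2 = 2*π.
  (u')² cross terms: 2·(-20)·(-3)·∫sin(5x)·cos(x) dx = 120·(0) = 0;  2·(-20)·(-2)·∫sin(5x)·cos(2x) dx = 80·(10/21) = 800/21;  2·(-3)·(-2)·∫cos(x)·cos(2x) dx = 12·(0) = 0.
  So ∫_0^π (u')² dx = 200*π + 9*π/2 + 2*π + 0 + 800/21 + 0 = 800/21 + 413*π/2.
||u||_{H^1}^2 = (32/21 + 13*π) + (800/21 + 413*π/2) = 832/21 + 439*π/2.


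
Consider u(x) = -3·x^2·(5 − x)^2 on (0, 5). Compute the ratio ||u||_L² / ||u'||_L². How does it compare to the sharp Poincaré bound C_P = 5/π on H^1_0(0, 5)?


||u||_L² / ||u'||_L² = 5*sqrt(3)/6 < C_P = 5/π.

u(x) = -3·x^2·(5 − x)^2, so u'(x) = 6*x*(x*(5 - x) - (x - 5)^2).
u(x) = -3·x^2·(5 − x)^2 vanishes at x = 0 and x = 5, so u ∈ H^1_0(0, 5). Differentiate via the product rule and integrate the resulting polynomials term by term.
  ∫_0^5 u² dx = ∫_0^5 (9*x^8 - 180*x^7 + 1350*x^6 - 4500*x^5 + 5625*x^4) dx. Term by term:
    ∫_0^5 9*x^8 dx = 1953125;  ∫_0^5 -180*x^7 dx = -17578125/2;  ∫_0^5 1350*x^6 dx = 105468750/7;
    ∫_0^5 -4500*x^5 dx = -11718750;  ∫_0^5 5625*x^4 dx = 3515625.
  Sum: 1953125 − 17578125/2 + 105468750/7 − 11718750 + 3515625 = 390625/14.
  ∫_0^5 (u')² dx = ∫_0^5 (144*x^6 - 2160*x^5 + 11700*x^4 - 27000*x^3 + 22500*x^2) dx. Term by term:
    ∫_0^5 144*x^6 dx = 11250000/7;  ∫_0^5 -2160*x^5 dx = -5625000;  ∫_0^5 11700*x^4 dx = 7312500;
    ∫_0^5 -27000*x^3 dx = -4218750;  ∫_0^5 22500*x^2 dx = 937500.
  Sum: 11250000/7 − 5625000 + 7312500 − 4218750 + 937500 = 93750/7.
∫_0^5 u² dx = 390625/14, so ||u||_L² = 625*sqrt(14)/14.
∫_0^5 (u')² dx = 93750/7, so ||u'||_L² = 125*sqrt(42)/7.
Ratio ||u||_L² / ||u'||_L² = 5*sqrt(3)/6.
Sharp Poincaré constant on H^1_0(0, 5) is C_P = L/π = 5/π, achieved by sin(π/5·x).
A polynomial bump cannot attain the sharp Poincaré constant (only the first sine eigenfunction does), so the ratio is strictly less than C_P, consistent with ||u||_L² ≤ C_P ||u'||_L².


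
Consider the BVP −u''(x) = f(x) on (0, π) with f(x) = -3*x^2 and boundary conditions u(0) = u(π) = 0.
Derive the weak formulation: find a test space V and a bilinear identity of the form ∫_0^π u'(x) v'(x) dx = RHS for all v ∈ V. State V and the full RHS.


V = H^1_0(0, π) (so v(0) = v(π) = 0); weak form: ∫_0^π u'v' dx = ∫_0^π (-3*x^2) v dx for all v ∈ V.

Multiply both sides by a test function v and integrate from 0 to π:
  ∫_0^π −u''(x) v(x) dx = ∫_0^π f(x) v(x) dx.
Integrate the LHS by parts once:
  ∫_0^π −u'' v dx = −[u'(x) v(x)]_0^π + ∫_0^π u'(x) v'(x) dx.
Thus ∫_0^π u'(x) v'(x) dx = ∫_0^π f(x) v(x) dx + [u'(x) v(x)]_0^π.
Choose V so that boundary terms are either known or forced to vanish.
u is Dirichlet: u(0) = u(π) = 0. Let V = H^1_0(0, π); then v(0) = v(π) = 0, and [u' v]_0^π = 0.
Weak formulation: find u (satisfying any essential BC) such that ∫_0^π u'(x) v'(x) dx = ∫_0^π f v dx for all v ∈ V.
Substituting f(x) = -3*x^2, the right-hand side is ∫_0^π (-3*x^2) v dx.


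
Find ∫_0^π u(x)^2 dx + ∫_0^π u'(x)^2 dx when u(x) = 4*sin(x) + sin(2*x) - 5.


||u||_{H^1(0,π)}^2 = -80 + 87*π/2

u'(x) = 4*cos(x) + 2*cos(2*x).
Expand u² and (u')² and integrate term by term on (0, π), using: for integers n ≥ 1, ∫_0^π sin²(nx) dx = ∫_0^π cos²(nx) dx = π/2; for n ≠ n', ∫_0^π sin(nx)sin(n'x) dx = ∫_0^π cos(nx)cos(n'x) dx = 0; and by product-to-sum, ∫_0^π sin(nx)cos(n'x) dx = ½∫_0^π [sin((n+n')x) + sin((n−n')x)] dx, which is 0 when n+n' is even and 2n/(n²−n'²) when n+n' is odd (it need not vanish on (0, π)). For the constant mode: ∫_0^π 1 dx = π, ∫_0^π cos(nx) dx = 0, ∫_0^π sin(nx) dx = (1−(−1)^n)/n.
  u² squared terms: (-5)²·∫1 dx = 25·π = 25*π;  (4)²·∫sin(x)² dx = 16·π/2 = 8*π;  (1)²·∫sin(2x)² dx = 1·π/2 = π/2.
  u² cross terms: 2·(-5)·(4)·∫1·sin(x) dx = -40·(2) = -80;  2·(-5)·(1)·∫1·sin(2x) dx = -10·(0) = 0;  2·(4)·(1)·∫sin(x)·sin(2x) dx = 8·(0) = 0.
  So ∫_0^π u² dx = 25*π + 8*π + π/2 − 80 + 0 + 0 = -80 + 67*π/2.
  (u')² squared terms: (2)²·∫cos(2x)² dx = 4·π/2 = 2*π;  (4)²·∫cos(x)² dx = 16·π/2 = 8*π.
  (u')² cross terms: 2·(2)·(4)·∫cos(2x)·cos(x) dx = 16·(0) = 0.
  So ∫_0^π (u')² dx = 2*π + 8*π + 0 = 10*π.
||u||_{H^1}^2 = (-80 + 67*π/2) + (10*π) = -80 + 87*π/2.


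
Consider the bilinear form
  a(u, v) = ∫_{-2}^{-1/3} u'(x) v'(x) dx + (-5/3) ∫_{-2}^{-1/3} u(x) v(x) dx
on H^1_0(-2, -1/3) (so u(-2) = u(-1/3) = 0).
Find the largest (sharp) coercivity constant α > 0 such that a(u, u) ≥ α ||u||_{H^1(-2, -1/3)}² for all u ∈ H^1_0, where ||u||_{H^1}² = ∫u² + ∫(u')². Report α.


α = (-125 + 27*π^2)/(3*(25 + 9*π^2))

Coercivity of a(·,·) on H^1_0(-2, -1/3) means a(u, u) ≥ α ||u||_{H^1}² for every u ∈ H^1_0.
The interval has length L = 5/3, and Poincaré/coercivity depend only on L. Here a(u, u) = ∫(u')² + (-5/3)·∫u².
Here c = -5/3 < 0 with |c| < (π/L)² = 9*π^2/25, so coercivity still holds. The condition a(u,u) ≥ α||u||_{H^1}² reads (1−α)∫(u')² ≥ (α−c)∫u². Any admissible α is ≤ 1 (rapidly oscillating u have ∫u²/∫(u')² → 0), and α = 1 would force 0 ≥ (1−c)∫u², impossible since c < 1; so 1−α > 0. By the sharp Poincaré inequality on H^1_0 of an interval of length L, ∫(u')² ≥ (π/L)²∫u² with equality for the first sine mode sin(π(x−x₀)/L) (x₀ the left endpoint), so the inequality holds for all u iff (1−α)(π/L)² ≥ α − c, i.e. α ≤ ((π/L)² + c)/((π/L)² + 1) = (1 + c(L/π)²)/(1 + (L/π)²). (Direct route, valid since c ≤ 0: Poincaré gives c∫u² ≥ c(L/π)²∫(u')², so a(u,u) ≥ (1 + c(L/π)²)∫(u')², while ||u||_{H^1}² ≤ (1 + (L/π)²)∫(u')²; dividing yields the same α.) With (π/L)² = 9*π^2/25 and c = -5/3, the largest admissible constant is α = ((π/L)² + c)/((π/L)² + 1).
Simplifying, α = (-125 + 27*π^2)/(3*(25 + 9*π^2)).


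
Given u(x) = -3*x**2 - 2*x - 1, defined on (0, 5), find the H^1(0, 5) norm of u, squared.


||u||_{H^1}^2 = 29375/3

The H^1 norm (squared) on an interval (0, L) is
  ||u||_{H^1}^2 = ∫_0^L u(x)^2 dx + ∫_0^L u'(x)^2 dx.
Compute u'(x) = -6*x - 2.
Then u(x)^2 = 9*x**4 + 12*x**3 + 10*x**2 + 4*x + 1 and u'(x)^2 = 36*x**2 + 24*x + 4.
Integrate each monomial from 0 to 5 using ∫_0^5 c·x^n dx = c·5^(n+1)/(n+1):
  ∫_0^5 u(x)^2 dx = ∫_0^5 (9*x^4 + 12*x^3 + 10*x^2 + 4*x + 1) dx. Term by term:
    ∫_0^5 9*x^4 dx = 5625;  ∫_0^5 12*x^3 dx = 1875;  ∫_0^5 10*x^2 dx = 1250/3;
    ∫_0^5 4*x dx = 50;  ∫_0^5 1 dx = 5.
  Sum: 5625 + 1875 + 1250/3 + 50 + 5 = 23915/3.
  ∫_0^5 u'(x)^2 dx = ∫_0^5 (36*x^2 + 24*x + 4) dx. Term by term:
    ∫_0^5 36*x^2 dx = 1500;  ∫_0^5 24*x dx = 300;  ∫_0^5 4 dx = 20.
  Sum: 1500 + 300 + 20 = 1820.
Adding: ||u||_{H^1}^2 = 23915/3 + 1820 = 29375/3.


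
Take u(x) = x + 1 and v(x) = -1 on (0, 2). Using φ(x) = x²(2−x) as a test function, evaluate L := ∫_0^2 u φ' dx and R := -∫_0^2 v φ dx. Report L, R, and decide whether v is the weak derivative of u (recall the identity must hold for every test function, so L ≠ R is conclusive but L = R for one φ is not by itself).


LHS = -4/3, RHS = 4/3. No, v is not the weak derivative of u.

u(x) = x + 1, classical derivative u'(x) = 1.
φ(x) = x²(2−x), so φ'(x) = x*(4 - 3*x).
Note φ(0) = φ(2) = 0, so the boundary term u·φ vanishes.
LHS = ∫_0^2 u(x) φ'(x) dx = ∫_0^2 (-3*x^3 + x^2 + 4*x) dx. Term by term:
  ∫_0^2 -3*x^3 dx = -12;  ∫_0^2 x^2 dx = 8/3;  ∫_0^2 4*x dx = 8.
Sum: -12 + 8/3 + 8 = -4/3.
So LHS = -4/3.
∫_0^2 v(x) φ(x) dx = ∫_0^2 (x^3 - 2*x^2) dx. Term by term:
  ∫_0^2 x^3 dx = 4;  ∫_0^2 -2*x^2 dx = -16/3.
Sum: 4 − 16/3 = -4/3.
So RHS = -∫_0^2 v(x) φ(x) dx = 4/3.
LHS − RHS = -8/3 ≠ 0, so the identity fails.
(For a valid weak derivative the identity must hold for EVERY test function, in particular this one. The failure shows v is NOT the weak derivative of u.)
Correct weak derivative would be u'(x) = 1.


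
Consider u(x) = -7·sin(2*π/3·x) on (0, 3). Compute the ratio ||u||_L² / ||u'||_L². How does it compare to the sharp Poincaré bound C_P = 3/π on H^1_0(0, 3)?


||u||_L² / ||u'||_L² = 3/(2*π) < C_P = 3/π.

u(x) = -7·sin(2*π/3·x), so u'(x) = -14*π*cos(2*π*x/3)/3.
Writing u(x) = A·sin(kπx/L) with A = -7 and k = 2, use ∫_0^L sin²(kπx/L) dx = L/2 and ∫_0^L cos²(kπx/L) dx = L/2.
u² = 49·sin²(2*π/3·x) and (u')² = 196*π^2/9·cos²(2*π/3·x), and each of sin², cos² integrates to L/2 = 3/2 over (0, 3).
∫_0^3 u² dx = 147/2, so ||u||_L² = 7*sqrt(6)/2.
∫_0^3 (u')² dx = 98*π^2/3, so ||u'||_L² = 7*sqrt(6)*π/3.
Ratio ||u||_L² / ||u'||_L² = 3/(2*π).
Sharp Poincaré constant on H^1_0(0, 3) is C_P = L/π = 3/π, achieved by sin(π/3·x).
This is the k = 2 harmonic; the ratio L/(kπ) is strictly less than C_P = L/π, consistent with the sharp inequality ||u||_L² ≤ C_P ||u'||_L².


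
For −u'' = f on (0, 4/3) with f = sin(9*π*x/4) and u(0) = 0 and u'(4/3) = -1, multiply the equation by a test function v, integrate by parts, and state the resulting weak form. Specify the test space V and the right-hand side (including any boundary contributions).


V = {v ∈ H^1(0, 4/3) : v(0) = 0} (test functions vanish at x = 0 where u is specified); weak form: ∫_0^4/3 u'v' dx = ∫_0^4/3 (sin(9*π*x/4)) v dx − v(4/3) for all v ∈ V.

Multiply both sides by a test function v and integrate from 0 to 4/3:
  ∫_0^4/3 −u''(x) v(x) dx = ∫_0^4/3 f(x) v(x) dx.
Integrate the LHS by parts once:
  ∫_0^4/3 −u'' v dx = −[u'(x) v(x)]_0^4/3 + ∫_0^4/3 u'(x) v'(x) dx.
Thus ∫_0^4/3 u'(x) v'(x) dx = ∫_0^4/3 f(x) v(x) dx + [u'(x) v(x)]_0^4/3.
Choose V so that boundary terms are either known or forced to vanish.
Mixed BC: u(0) = 0 (Dirichlet) and u'(4/3) = -1 (Neumann). Define V = {v ∈ H^1(0, 4/3) : v(0) = 0}. Then [u' v]_0^4/3 = u'(4/3)·v(4/3) − u'(0)·0 = − v(4/3).
Weak formulation: find u (satisfying any essential BC) such that ∫_0^4/3 u'(x) v'(x) dx = ∫_0^4/3 f v dx − v(4/3) for all v ∈ V (Dirichlet at 0 absorbed into V; Neumann datum at x = 4/3 contributes the boundary term).
Substituting f(x) = sin(9*π*x/4), the right-hand side is ∫_0^4/3 (sin(9*π*x/4)) v dx − v(4/3).


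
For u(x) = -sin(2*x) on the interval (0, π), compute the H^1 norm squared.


||u||_{H^1(0,π)}^2 = 5*π/2

u'(x) = -2*cos(2*x).
Expand u² and (u')² and integrate term by term on (0, π), using: for integers n ≥ 1, ∫_0^π sin²(nx) dx = ∫_0^π cos²(nx) dx = π/2; for n ≠ n', ∫_0^π sin(nx)sin(n'x) dx = ∫_0^π cos(nx)cos(n'x) dx = 0; and by product-to-sum, ∫_0^π sin(nx)cos(n'x) dx = ½∫_0^π [sin((n+n')x) + sin((n−n')x)] dx, which is 0 when n+n' is even and 2n/(n²−n'²) when n+n' is odd (it need not vanish on (0, π)).
  u² squared terms: (-1)²·∫sin(2x)² dx = 1·π/2 = π/2.
  So ∫_0^π u² dx = π/2.
  (u')² squared terms: (-2)²·∫cos(2x)² dx = 4·π/2 = 2*π.
  So ∫_0^π (u')² dx = 2*π.
||u||_{H^1}^2 = (π/2) + (2*π) = 5*π/2.


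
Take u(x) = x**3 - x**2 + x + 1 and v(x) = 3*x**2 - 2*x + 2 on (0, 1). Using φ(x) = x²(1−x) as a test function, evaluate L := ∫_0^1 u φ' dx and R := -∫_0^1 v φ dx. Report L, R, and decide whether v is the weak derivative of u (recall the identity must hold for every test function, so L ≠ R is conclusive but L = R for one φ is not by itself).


LHS = -1/12, RHS = -1/6. No, v is not the weak derivative of u.

u(x) = x**3 - x**2 + x + 1, classical derivative u'(x) = 3*x**2 - 2*x + 1.
φ(x) = x²(1−x), so φ'(x) = x*(2 - 3*x).
Note φ(0) = φ(1) = 0, so the boundary term u·φ vanishes.
LHS = ∫_0^1 u(x) φ'(x) dx = ∫_0^1 (-3*x^5 + 5*x^4 - 5*x^3 - x^2 + 2*x) dx. Term by term:
  ∫_0^1 -3*x^5 dx = -1/2;  ∫_0^1 5*x^4 dx = 1;  ∫_0^1 -5*x^3 dx = -5/4;
  ∫_0^1 -x^2 dx = -1/3;  ∫_0^1 2*x dx = 1.
Sum: -1/2 + 1 − 5/4 − 1/3 + 1 = -1/12.
So LHS = -1/12.
∫_0^1 v(x) φ(x) dx = ∫_0^1 (-3*x^5 + 5*x^4 - 4*x^3 + 2*x^2) dx. Term by term:
  ∫_0^1 -3*x^5 dx = -1/2;  ∫_0^1 5*x^4 dx = 1;  ∫_0^1 -4*x^3 dx = -1;
  ∫_0^1 2*x^2 dx = 2/3.
Sum: -1/2 + 1 − 1 + 2/3 = 1/6.
So RHS = -∫_0^1 v(x) φ(x) dx = -1/6.
LHS − RHS = 1/12 ≠ 0, so the identity fails.
(For a valid weak derivative the identity must hold for EVERY test function, in particular this one. The failure shows v is NOT the weak derivative of u.)
Correct weak derivative would be u'(x) = 3*x**2 - 2*x + 1.


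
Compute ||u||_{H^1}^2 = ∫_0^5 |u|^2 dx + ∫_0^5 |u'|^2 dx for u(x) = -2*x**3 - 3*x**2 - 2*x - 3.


||u||_{H^1}^2 = 2686940/21

The H^1 norm (squared) on an interval (0, L) is
  ||u||_{H^1}^2 = ∫_0^L u(x)^2 dx + ∫_0^L u'(x)^2 dx.
Compute u'(x) = -6*x**2 - 6*x - 2.
Then u(x)^2 = 4*x**6 + 12*x**5 + 17*x**4 + 24*x**3 + 22*x**2 + 12*x + 9 and u'(x)^2 = 36*x**4 + 72*x**3 + 60*x**2 + 24*x + 4.
Integrate each monomial from 0 to 5 using ∫_0^5 c·x^n dx = c·5^(n+1)/(n+1):
  ∫_0^5 u(x)^2 dx = ∫_0^5 (4*x^6 + 12*x^5 + 17*x^4 + 24*x^3 + 22*x^2 + 12*x + 9) dx. Term by term:
    ∫_0^5 4*x^6 dx = 312500/7;  ∫_0^5 12*x^5 dx = 31250;  ∫_0^5 17*x^4 dx = 10625;
    ∫_0^5 24*x^3 dx = 3750;  ∫_0^5 22*x^2 dx = 2750/3;  ∫_0^5 12*x dx = 150;
    ∫_0^5 9 dx = 45.
  Sum: 312500/7 + 31250 + 10625 + 3750 + 2750/3 + 150 + 45 = 1918970/21.
  ∫_0^5 u'(x)^2 dx = ∫_0^5 (36*x^4 + 72*x^3 + 60*x^2 + 24*x + 4) dx. Term by term:
    ∫_0^5 36*x^4 dx = 22500;  ∫_0^5 72*x^3 dx = 11250;  ∫_0^5 60*x^2 dx = 2500;
    ∫_0^5 24*x dx = 300;  ∫_0^5 4 dx = 20.
  Sum: 22500 + 11250 + 2500 + 300 + 20 = 36570.
Adding: ||u||_{H^1}^2 = 1918970/21 + 36570 = 2686940/21.


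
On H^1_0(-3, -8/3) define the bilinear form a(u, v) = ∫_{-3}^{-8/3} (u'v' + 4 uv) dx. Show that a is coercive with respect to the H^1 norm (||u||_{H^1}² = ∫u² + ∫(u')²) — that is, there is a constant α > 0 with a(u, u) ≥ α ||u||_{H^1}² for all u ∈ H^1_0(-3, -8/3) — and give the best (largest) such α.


α = 1

Coercivity of a(·,·) on H^1_0(-3, -8/3) means a(u, u) ≥ α ||u||_{H^1}² for every u ∈ H^1_0.
The interval has length L = 1/3, and Poincaré/coercivity depend only on L. Here a(u, u) = ∫(u')² + (4)·∫u².
Here c = 4 ≥ 1, so a(u,u) = ∫(u')² + c∫u² ≥ ∫(u')² + ∫u² = ||u||_{H^1}², i.e. α = 1 works. No larger α is possible: a(u,u) ≥ α||u||_{H^1}² means (1−α)∫(u')² ≥ (α−c)∫u², and for the modes u_n = sin(nπ(x−x₀)/L) (x₀ the left endpoint) one has ∫u_n²/∫(u_n')² = (L/(nπ))² → 0, so a(u_n,u_n)/||u_n||_{H^1}² → 1. Hence the optimal constant is α = 1.
Therefore α = 1.


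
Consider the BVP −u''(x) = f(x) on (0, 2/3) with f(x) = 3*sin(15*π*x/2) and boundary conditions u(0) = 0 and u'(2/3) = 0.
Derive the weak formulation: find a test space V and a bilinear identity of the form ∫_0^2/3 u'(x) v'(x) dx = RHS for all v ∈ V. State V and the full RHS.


V = {v ∈ H^1(0, 2/3) : v(0) = 0} (test functions vanish at x = 0 where u is specified); weak form: ∫_0^2/3 u'v' dx = ∫_0^2/3 (3*sin(15*π*x/2)) v dx for all v ∈ V.

Multiply both sides by a test function v and integrate from 0 to 2/3:
  ∫_0^2/3 −u''(x) v(x) dx = ∫_0^2/3 f(x) v(x) dx.
Integrate the LHS by parts once:
  ∫_0^2/3 −u'' v dx = −[u'(x) v(x)]_0^2/3 + ∫_0^2/3 u'(x) v'(x) dx.
Thus ∫_0^2/3 u'(x) v'(x) dx = ∫_0^2/3 f(x) v(x) dx + [u'(x) v(x)]_0^2/3.
Choose V so that boundary terms are either known or forced to vanish.
Mixed BC: u(0) = 0 (Dirichlet) and u'(2/3) = 0 (Neumann). Define V = {v ∈ H^1(0, 2/3) : v(0) = 0}. Then [u' v]_0^2/3 = u'(2/3)·v(2/3) − u'(0)·0 = 0.
Weak formulation: find u (satisfying any essential BC) such that ∫_0^2/3 u'(x) v'(x) dx = ∫_0^2/3 f v dx for all v ∈ V (Dirichlet at 0 absorbed into V; the Neumann datum at x = 2/3 is zero, so no boundary term remains).
Substituting f(x) = 3*sin(15*π*x/2), the right-hand side is ∫_0^2/3 (3*sin(15*π*x/2)) v dx.


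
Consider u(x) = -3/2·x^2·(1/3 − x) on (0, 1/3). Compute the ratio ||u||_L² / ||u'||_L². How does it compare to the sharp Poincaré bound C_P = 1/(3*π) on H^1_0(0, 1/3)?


||u||_L² / ||u'||_L² = sqrt(14)/42 < C_P = 1/(3*π).

u(x) = -3/2·x^2·(1/3 − x), so u'(x) = x*(9*x - 2)/2.
u(x) = -3/2·x^2·(1/3 − x) vanishes at x = 0 and x = 1/3, so u ∈ H^1_0(0, 1/3). Differentiate via the product rule and integrate the resulting polynomials term by term.
  ∫_0^1/3 u² dx = ∫_0^1/3 (9*x^6/4 - 3*x^5/2 + x^4/4) dx. Term by term:
    ∫_0^1/3 9*x^6/4 dx = 1/6804;  ∫_0^1/3 -3*x^5/2 dx = -1/2916;  ∫_0^1/3 x^4/4 dx = 1/4860.
  Sum: 1/6804 − 1/2916 + 1/4860 = 1/102060.
  ∫_0^1/3 (u')² dx = ∫_0^1/3 (81*x^4/4 - 9*x^3 + x^2) dx. Term by term:
    ∫_0^1/3 81*x^4/4 dx = 1/60;  ∫_0^1/3 -9*x^3 dx = -1/36;  ∫_0^1/3 x^2 dx = 1/81.
  Sum: 1/60 − 1/36 + 1/81 = 1/810.
∫_0^1/3 u² dx = 1/102060, so ||u||_L² = sqrt(35)/1890.
∫_0^1/3 (u')² dx = 1/810, so ||u'||_L² = sqrt(10)/90.
Ratio ||u||_L² / ||u'||_L² = sqrt(14)/42.
Sharp Poincaré constant on H^1_0(0, 1/3) is C_P = L/π = 1/(3*π), achieved by sin(3*π·x).
A polynomial bump cannot attain the sharp Poincaré constant (only the first sine eigenfunction does), so the ratio is strictly less than C_P, consistent with ||u||_L² ≤ C_P ||u'||_L².


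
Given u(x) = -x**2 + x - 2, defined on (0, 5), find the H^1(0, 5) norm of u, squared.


||u||_{H^1}^2 = 1225/2

The H^1 norm (squared) on an interval (0, L) is
  ||u||_{H^1}^2 = ∫_0^L u(x)^2 dx + ∫_0^L u'(x)^2 dx.
Compute u'(x) = 1 - 2*x.
Then u(x)^2 = x**4 - 2*x**3 + 5*x**2 - 4*x + 4 and u'(x)^2 = 4*x**2 - 4*x + 1.
Integrate each monomial from 0 to 5 using ∫_0^5 c·x^n dx = c·5^(n+1)/(n+1):
  ∫_0^5 u(x)^2 dx = ∫_0^5 (x^4 - 2*x^3 + 5*x^2 - 4*x + 4) dx. Term by term:
    ∫_0^5 x^4 dx = 625;  ∫_0^5 -2*x^3 dx = -625/2;  ∫_0^5 5*x^2 dx = 625/3;
    ∫_0^5 -4*x dx = -50;  ∫_0^5 4 dx = 20.
  Sum: 625 − 625/2 + 625/3 − 50 + 20 = 2945/6.
  ∫_0^5 u'(x)^2 dx = ∫_0^5 (4*x^2 - 4*x + 1) dx. Term by term:
    ∫_0^5 4*x^2 dx = 500/3;  ∫_0^5 -4*x dx = -50;  ∫_0^5 1 dx = 5.
  Sum: 500/3 − 50 + 5 = 365/3.
Adding: ||u||_{H^1}^2 = 2945/6 + 365/3 = 1225/2.


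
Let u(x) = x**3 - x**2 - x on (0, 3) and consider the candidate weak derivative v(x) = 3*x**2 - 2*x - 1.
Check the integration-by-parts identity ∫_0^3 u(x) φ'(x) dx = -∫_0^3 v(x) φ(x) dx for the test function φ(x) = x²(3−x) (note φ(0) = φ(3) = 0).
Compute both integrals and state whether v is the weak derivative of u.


LHS = -837/20, RHS = -837/20. Yes, v = u' weakly.

u(x) = x**3 - x**2 - x, classical derivative u'(x) = 3*x**2 - 2*x - 1.
φ(x) = x²(3−x), so φ'(x) = 3*x*(2 - x).
Note φ(0) = φ(3) = 0, so the boundary term u·φ vanishes.
LHS = ∫_0^3 u(x) φ'(x) dx = ∫_0^3 (-3*x^5 + 9*x^4 - 3*x^3 - 6*x^2) dx. Term by term:
  ∫_0^3 -3*x^5 dx = -729/2;  ∫_0^3 9*x^4 dx = 2187/5;  ∫_0^3 -3*x^3 dx = -243/4;
  ∫_0^3 -6*x^2 dx = -54.
Sum: -729/2 + 2187/5 − 243/4 − 54 = -837/20.
So LHS = -837/20.
∫_0^3 v(x) φ(x) dx = ∫_0^3 (-3*x^5 + 11*x^4 - 5*x^3 - 3*x^2) dx. Term by term:
  ∫_0^3 -3*x^5 dx = -729/2;  ∫_0^3 11*x^4 dx = 2673/5;  ∫_0^3 -5*x^3 dx = -405/4;
  ∫_0^3 -3*x^2 dx = -27.
Sum: -729/2 + 2673/5 − 405/4 − 27 = 837/20.
So RHS = -∫_0^3 v(x) φ(x) dx = -837/20.
LHS = RHS, so the identity holds for this test φ.
Moreover u is smooth here and v(x) = u'(x) = 3*x**2 - 2*x - 1 pointwise, so the identity holds for every test function. Hence v is the weak derivative of u.


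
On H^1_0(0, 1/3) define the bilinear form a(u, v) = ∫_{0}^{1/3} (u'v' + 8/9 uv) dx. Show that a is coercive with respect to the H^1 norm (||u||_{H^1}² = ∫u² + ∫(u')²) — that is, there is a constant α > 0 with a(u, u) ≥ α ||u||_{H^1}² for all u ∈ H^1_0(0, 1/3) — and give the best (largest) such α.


α = (8 + 81*π^2)/(9*(1 + 9*π^2))

Coercivity of a(·,·) on H^1_0(0, 1/3) means a(u, u) ≥ α ||u||_{H^1}² for every u ∈ H^1_0.
The interval has length L = 1/3, and Poincaré/coercivity depend only on L. Here a(u, u) = ∫(u')² + (8/9)·∫u².
Here 0 < c = 8/9 < 1. The condition a(u,u) ≥ α||u||_{H^1}² reads (1−α)∫(u')² ≥ (α−c)∫u². Any admissible α is ≤ 1 (rapidly oscillating u have ∫u²/∫(u')² → 0), and α = 1 would force 0 ≥ (1−c)∫u², impossible since c < 1; so 1−α > 0. By the sharp Poincaré inequality on H^1_0 of an interval of length L, ∫(u')² ≥ (π/L)²∫u² with equality for the first sine mode sin(π(x−x₀)/L) (x₀ the left endpoint), so the inequality holds for all u iff (1−α)(π/L)² ≥ α − c, i.e. α ≤ ((π/L)² + c)/((π/L)² + 1) = (1 + c(L/π)²)/(1 + (L/π)²). With (π/L)² = 9*π^2 and c = 8/9, the largest admissible constant is α = ((π/L)² + c)/((π/L)² + 1).
Simplifying, α = (8 + 81*π^2)/(9*(1 + 9*π^2)).


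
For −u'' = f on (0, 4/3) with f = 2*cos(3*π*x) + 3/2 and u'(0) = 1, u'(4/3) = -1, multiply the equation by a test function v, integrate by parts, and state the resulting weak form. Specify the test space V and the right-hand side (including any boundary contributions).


V = H^1(0, 4/3) (v unrestricted at boundary; u is determined up to an additive constant); weak form: ∫_0^4/3 u'v' dx = ∫_0^4/3 (2*cos(3*π*x) + 3/2) v dx − v(4/3) − v(0) for all v ∈ V.

Multiply both sides by a test function v and integrate from 0 to 4/3:
  ∫_0^4/3 −u''(x) v(x) dx = ∫_0^4/3 f(x) v(x) dx.
Integrate the LHS by parts once:
  ∫_0^4/3 −u'' v dx = −[u'(x) v(x)]_0^4/3 + ∫_0^4/3 u'(x) v'(x) dx.
Thus ∫_0^4/3 u'(x) v'(x) dx = ∫_0^4/3 f(x) v(x) dx + [u'(x) v(x)]_0^4/3.
Choose V so that boundary terms are either known or forced to vanish.
u has inhomogeneous Neumann u'(0) = 1, u'(4/3) = -1. [u' v]_0^4/3 = (-1)·v(4/3) − (1)·v(0) = − v(4/3) − v(0). Take V = H^1(0, 4/3); boundary term becomes part of RHS.
Weak formulation: find u (satisfying any essential BC) such that ∫_0^4/3 u'(x) v'(x) dx = ∫_0^4/3 f v dx − v(4/3) − v(0) for all v ∈ V (Neumann data are natural BCs: they enter the RHS as boundary terms).
Substituting f(x) = 2*cos(3*π*x) + 3/2, the right-hand side is ∫_0^4/3 (2*cos(3*π*x) + 3/2) v dx − v(4/3) − v(0).
Compatibility check (pure Neumann): taking v ≡ 1 ∈ V gives 0 = ∫_0^4/3 f dx + (-1) − (1), i.e. ∫_0^4/3 f dx must equal u'(0) − u'(4/3) = 2. Indeed ∫_0^4/3 (2*cos(3*π*x) + 3/2) dx = 2, so the data are compatible. The solution is then unique only up to an additive constant (fix it e.g. by requiring ∫_0^4/3 u dx = 0).


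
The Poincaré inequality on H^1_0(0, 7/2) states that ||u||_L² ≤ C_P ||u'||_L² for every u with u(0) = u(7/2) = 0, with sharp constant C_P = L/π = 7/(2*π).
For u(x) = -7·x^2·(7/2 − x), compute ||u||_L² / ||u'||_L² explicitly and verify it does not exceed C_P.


||u||_L² / ||u'||_L² = sqrt(14)/4 < C_P = 7/(2*π).

u(x) = -7·x^2·(7/2 − x), so u'(x) = 7*x*(3*x - 7).
u(x) = -7·x^2·(7/2 − x) vanishes at x = 0 and x = 7/2, so u ∈ H^1_0(0, 7/2). Differentiate via the product rule and integrate the resulting polynomials term by term.
  ∫_0^7/2 u² dx = ∫_0^7/2 (49*x^6 - 343*x^5 + 2401*x^4/4) dx. Term by term:
    ∫_0^7/2 49*x^6 dx = 5764801/128;  ∫_0^7/2 -343*x^5 dx = -40353607/384;  ∫_0^7/2 2401*x^4/4 dx = 40353607/640.
  Sum: 5764801/128 − 40353607/384 + 40353607/640 = 5764801/1920.
  ∫_0^7/2 (u')² dx = ∫_0^7/2 (441*x^4 - 2058*x^3 + 2401*x^2) dx. Term by term:
    ∫_0^7/2 441*x^4 dx = 7411887/160;  ∫_0^7/2 -2058*x^3 dx = -2470629/32;  ∫_0^7/2 2401*x^2 dx = 823543/24.
  Sum: 7411887/160 − 2470629/32 + 823543/24 = 823543/240.
∫_0^7/2 u² dx = 5764801/1920, so ||u||_L² = 2401*sqrt(30)/240.
∫_0^7/2 (u')² dx = 823543/240, so ||u'||_L² = 343*sqrt(105)/60.
Ratio ||u||_L² / ||u'||_L² = sqrt(14)/4.
Sharp Poincaré constant on H^1_0(0, 7/2) is C_P = L/π = 7/(2*π), achieved by sin(2*π/7·x).
A polynomial bump cannot attain the sharp Poincaré constant (only the first sine eigenfunction does), so the ratio is strictly less than C_P, consistent with ||u||_L² ≤ C_P ||u'||_L².


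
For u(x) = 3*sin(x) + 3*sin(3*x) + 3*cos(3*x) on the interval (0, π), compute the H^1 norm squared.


||u||_{H^1(0,π)}^2 = 99*π

u'(x) = -9*sin(3*x) + 3*cos(x) + 9*cos(3*x).
Expand u² and (u')² and integrate term by term on (0, π), using: for integers n ≥ 1, ∫_0^π sin²(nx) dx = ∫_0^π cos²(nx) dx = π/2; for n ≠ n', ∫_0^π sin(nx)sin(n'x) dx = ∫_0^π cos(nx)cos(n'x) dx = 0; and by product-to-sum, ∫_0^π sin(nx)cos(n'x) dx = ½∫_0^π [sin((n+n')x) + sin((n−n')x)] dx, which is 0 when n+n' is even and 2n/(n²−n'²) when n+n' is odd (it need not vanish on (0, π)).
  u² squared terms: (3)²·∫cos(3x)² dx = 9·π/2 = 9*π/2;  (3)²·∫sin(x)² dx = 9·π/2 = 9*π/2;  (3)²·∫sin(3x)² dx = 9·π/2 = 9*π/2.
  u² cross terms: 2·(3)·(3)·∫cos(3x)·sin(x) dx = 18·(0) = 0;  2·(3)·(3)·∫cos(3x)·sin(3x) dx = 18·(0) = 0;  2·(3)·(3)·∫sin(x)·sin(3x) dx = 18·(0) = 0.
  So ∫_0^π u² dx = 9*π/2 + 9*π/2 + 9*π/2 + 0 + 0 + 0 = 27*π/2.
  (u')² squared terms: (-9)²·∫sin(3x)² dx = 81·π/2 = 81*π/2;  (3)²·∫cos(x)² dx = 9·π/2 = 9*π/2;  (9)²·∫cos(3x)² dx = 81·π/2 = 81*π/2.
  (u')² cross terms: 2·(-9)·(3)·∫sin(3x)·cos(x) dx = -54·(0) = 0;  2·(-9)·(9)·∫sin(3x)·cos(3x) dx = -162·(0) = 0;  2·(3)·(9)·∫cos(x)·cos(3x) dx = 54·(0) = 0.
  So ∫_0^π (u')² dx = 81*π/2 + 9*π/2 + 81*π/2 + 0 + 0 + 0 = 171*π/2.
||u||_{H^1}^2 = (27*π/2) + (171*π/2) = 99*π.


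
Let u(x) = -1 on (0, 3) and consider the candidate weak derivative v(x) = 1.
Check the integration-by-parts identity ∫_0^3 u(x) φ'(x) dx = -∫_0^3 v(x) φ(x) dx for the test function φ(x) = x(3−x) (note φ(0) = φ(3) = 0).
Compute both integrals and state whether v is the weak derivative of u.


LHS = 0, RHS = -9/2. No, v is not the weak derivative of u.

u(x) = -1, classical derivative u'(x) = 0.
φ(x) = x(3−x), so φ'(x) = 3 - 2*x.
Note φ(0) = φ(3) = 0, so the boundary term u·φ vanishes.
LHS = ∫_0^3 u(x) φ'(x) dx = ∫_0^3 (2*x - 3) dx. Term by term:
  ∫_0^3 2*x dx = 9;  ∫_0^3 -3 dx = -9.
Sum: 9 − 9 = 0.
So LHS = 0.
∫_0^3 v(x) φ(x) dx = ∫_0^3 (-x^2 + 3*x) dx. Term by term:
  ∫_0^3 -x^2 dx = -9;  ∫_0^3 3*x dx = 27/2.
Sum: -9 + 27/2 = 9/2.
So RHS = -∫_0^3 v(x) φ(x) dx = -9/2.
LHS − RHS = 9/2 ≠ 0, so the identity fails.
(For a valid weak derivative the identity must hold for EVERY test function, in particular this one. The failure shows v is NOT the weak derivative of u.)
Correct weak derivative would be u'(x) = 0.


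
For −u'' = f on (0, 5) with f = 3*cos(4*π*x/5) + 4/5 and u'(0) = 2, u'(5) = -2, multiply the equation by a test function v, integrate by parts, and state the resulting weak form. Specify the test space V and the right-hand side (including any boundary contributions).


V = H^1(0, 5) (v unrestricted at boundary; u is determined up to an additive constant); weak form: ∫_0^5 u'v' dx = ∫_0^5 (3*cos(4*π*x/5) + 4/5) v dx − 2·v(5) − 2·v(0) for all v ∈ V.

Multiply both sides by a test function v and integrate from 0 to 5:
  ∫_0^5 −u''(x) v(x) dx = ∫_0^5 f(x) v(x) dx.
Integrate the LHS by parts once:
  ∫_0^5 −u'' v dx = −[u'(x) v(x)]_0^5 + ∫_0^5 u'(x) v'(x) dx.
Thus ∫_0^5 u'(x) v'(x) dx = ∫_0^5 f(x) v(x) dx + [u'(x) v(x)]_0^5.
Choose V so that boundary terms are either known or forced to vanish.
u has inhomogeneous Neumann u'(0) = 2, u'(5) = -2. [u' v]_0^5 = (-2)·v(5) − (2)·v(0) = − 2·v(5) − 2·v(0). Take V = H^1(0, 5); boundary term becomes part of RHS.
Weak formulation: find u (satisfying any essential BC) such that ∫_0^5 u'(x) v'(x) dx = ∫_0^5 f v dx − 2·v(5) − 2·v(0) for all v ∈ V (Neumann data are natural BCs: they enter the RHS as boundary terms).
Substituting f(x) = 3*cos(4*π*x/5) + 4/5, the right-hand side is ∫_0^5 (3*cos(4*π*x/5) + 4/5) v dx − 2·v(5) − 2·v(0).
Compatibility check (pure Neumann): taking v ≡ 1 ∈ V gives 0 = ∫_0^5 f dx + (-2) − (2), i.e. ∫_0^5 f dx must equal u'(0) − u'(5) = 4. Indeed ∫_0^5 (3*cos(4*π*x/5) + 4/5) dx = 4, so the data are compatible. The solution is then unique only up to an additive constant (fix it e.g. by requiring ∫_0^5 u dx = 0).


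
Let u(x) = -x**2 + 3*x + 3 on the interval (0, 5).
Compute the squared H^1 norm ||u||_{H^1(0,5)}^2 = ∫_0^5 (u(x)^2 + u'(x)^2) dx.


||u||_{H^1}^2 = 865/6

The H^1 norm (squared) on an interval (0, L) is
  ||u||_{H^1}^2 = ∫_0^L u(x)^2 dx + ∫_0^L u'(x)^2 dx.
Compute u'(x) = 3 - 2*x.
Then u(x)^2 = x**4 - 6*x**3 + 3*x**2 + 18*x + 9 and u'(x)^2 = 4*x**2 - 12*x + 9.
Integrate each monomial from 0 to 5 using ∫_0^5 c·x^n dx = c·5^(n+1)/(n+1):
  ∫_0^5 u(x)^2 dx = ∫_0^5 (x^4 - 6*x^3 + 3*x^2 + 18*x + 9) dx. Term by term:
    ∫_0^5 x^4 dx = 625;  ∫_0^5 -6*x^3 dx = -1875/2;  ∫_0^5 3*x^2 dx = 125;
    ∫_0^5 18*x dx = 225;  ∫_0^5 9 dx = 45.
  Sum: 625 − 1875/2 + 125 + 225 + 45 = 165/2.
  ∫_0^5 u'(x)^2 dx = ∫_0^5 (4*x^2 - 12*x + 9) dx. Term by term:
    ∫_0^5 4*x^2 dx = 500/3;  ∫_0^5 -12*x dx = -150;  ∫_0^5 9 dx = 45.
  Sum: 500/3 − 150 + 45 = 185/3.
Adding: ||u||_{H^1}^2 = 165/2 + 185/3 = 865/6.


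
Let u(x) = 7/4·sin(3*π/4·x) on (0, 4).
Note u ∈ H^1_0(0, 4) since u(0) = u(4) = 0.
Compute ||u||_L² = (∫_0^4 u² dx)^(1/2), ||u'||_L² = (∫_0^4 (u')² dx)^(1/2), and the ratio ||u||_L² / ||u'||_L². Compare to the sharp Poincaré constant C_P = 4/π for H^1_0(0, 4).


||u||_L² / ||u'||_L² = 4/(3*π) < C_P = 4/π.

u(x) = 7/4·sin(3*π/4·x), so u'(x) = 21*π*cos(3*π*x/4)/16.
Writing u(x) = A·sin(kπx/L) with A = 7/4 and k = 3, use ∫_0^L sin²(kπx/L) dx = L/2 and ∫_0^L cos²(kπx/L) dx = L/2.
u² = 49/16·sin²(3*π/4·x) and (u')² = 441*π^2/256·cos²(3*π/4·x), and each of sin², cos² integrates to L/2 = 2 over (0, 4).
∫_0^4 u² dx = 49/8, so ||u||_L² = 7*sqrt(2)/4.
∫_0^4 (u')² dx = 441*π^2/128, so ||u'||_L² = 21*sqrt(2)*π/16.
Ratio ||u||_L² / ||u'||_L² = 4/(3*π).
Sharp Poincaré constant on H^1_0(0, 4) is C_P = L/π = 4/π, achieved by sin(π/4·x).
This is the k = 3 harmonic; the ratio L/(kπ) is strictly less than C_P = L/π, consistent with the sharp inequality ||u||_L² ≤ C_P ||u'||_L².


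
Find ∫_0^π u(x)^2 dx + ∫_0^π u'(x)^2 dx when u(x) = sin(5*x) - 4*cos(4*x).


||u||_{H^1(0,π)}^2 = -1360/9 + 149*π

u'(x) = 16*sin(4*x) + 5*cos(5*x).
Expand u² and (u')² and integrate term by term on (0, π), using: for integers n ≥ 1, ∫_0^π sin²(nx) dx = ∫_0^π cos²(nx) dx = π/2; for n ≠ n', ∫_0^π sin(nx)sin(n'x) dx = ∫_0^π cos(nx)cos(n'x) dx = 0; and by product-to-sum, ∫_0^π sin(nx)cos(n'x) dx = ½∫_0^π [sin((n+n')x) + sin((n−n')x)] dx, which is 0 when n+n' is even and 2n/(n²−n'²) when n+n' is odd (it need not vanish on (0, π)).
  u² squared terms: (-4)²·∫cos(4x)² dx = 16·π/2 = 8*π;  (1)²·∫sin(5x)² dx = 1·π/2 = π/2.
  u² cross terms: 2·(-4)·(1)·∫cos(4x)·sin(5x) dx = -8·(10/9) = -80/9.
  So ∫_0^π u² dx = 8*π + π/2 − 80/9 = -80/9 + 17*π/2.
  (u')² squared terms: (5)²·∫cos(5x)² dx = 25·π/2 = 25*π/2;  (16)²·∫sin(4x)² dx = 256·π/2 = 128*π.
  (u')² cross terms: 2·(5)·(16)·∫cos(5x)·sin(4x) dx = 160·(-8/9) = -1280/9.
  So ∫_0^π (u')² dx = 25*π/2 + 128*π − 1280/9 = -1280/9 + 281*π/2.
||u||_{H^1}^2 = (-80/9 + 17*π/2) + (-1280/9 + 281*π/2) = -1360/9 + 149*π.


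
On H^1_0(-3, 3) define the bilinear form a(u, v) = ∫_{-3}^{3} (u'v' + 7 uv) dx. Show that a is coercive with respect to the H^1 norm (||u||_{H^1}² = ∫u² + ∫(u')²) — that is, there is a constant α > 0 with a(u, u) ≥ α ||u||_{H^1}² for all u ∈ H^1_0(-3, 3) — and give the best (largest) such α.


α = 1

Coercivity of a(·,·) on H^1_0(-3, 3) means a(u, u) ≥ α ||u||_{H^1}² for every u ∈ H^1_0.
The interval has length L = 6, and Poincaré/coercivity depend only on L. Here a(u, u) = ∫(u')² + (7)·∫u².
Here c = 7 ≥ 1, so a(u,u) = ∫(u')² + c∫u² ≥ ∫(u')² + ∫u² = ||u||_{H^1}², i.e. α = 1 works. No larger α is possible: a(u,u) ≥ α||u||_{H^1}² means (1−α)∫(u')² ≥ (α−c)∫u², and for the modes u_n = sin(nπ(x−x₀)/L) (x₀ the left endpoint) one has ∫u_n²/∫(u_n')² = (L/(nπ))² → 0, so a(u_n,u_n)/||u_n||_{H^1}² → 1. Hence the optimal constant is α = 1.
Therefore α = 1.


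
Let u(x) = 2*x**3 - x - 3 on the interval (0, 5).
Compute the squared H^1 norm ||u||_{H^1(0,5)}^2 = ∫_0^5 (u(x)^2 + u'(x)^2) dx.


||u||_{H^1}^2 = 1311125/21

The H^1 norm (squared) on an interval (0, L) is
  ||u||_{H^1}^2 = ∫_0^L u(x)^2 dx + ∫_0^L u'(x)^2 dx.
Compute u'(x) = 6*x**2 - 1.
Then u(x)^2 = 4*x**6 - 4*x**4 - 12*x**3 + x**2 + 6*x + 9 and u'(x)^2 = 36*x**4 - 12*x**2 + 1.
Integrate each monomial from 0 to 5 using ∫_0^5 c·x^n dx = c·5^(n+1)/(n+1):
  ∫_0^5 u(x)^2 dx = ∫_0^5 (4*x^6 - 4*x^4 - 12*x^3 + x^2 + 6*x + 9) dx. Term by term:
    ∫_0^5 4*x^6 dx = 312500/7;  ∫_0^5 -4*x^4 dx = -2500;  ∫_0^5 -12*x^3 dx = -1875;
    ∫_0^5 x^2 dx = 125/3;  ∫_0^5 6*x dx = 75;  ∫_0^5 9 dx = 45.
  Sum: 312500/7 − 2500 − 1875 + 125/3 + 75 + 45 = 849020/21.
  ∫_0^5 u'(x)^2 dx = ∫_0^5 (36*x^4 - 12*x^2 + 1) dx. Term by term:
    ∫_0^5 36*x^4 dx = 22500;  ∫_0^5 -12*x^2 dx = -500;  ∫_0^5 1 dx = 5.
  Sum: 22500 − 500 + 5 = 22005.
Adding: ||u||_{H^1}^2 = 849020/21 + 22005 = 1311125/21.


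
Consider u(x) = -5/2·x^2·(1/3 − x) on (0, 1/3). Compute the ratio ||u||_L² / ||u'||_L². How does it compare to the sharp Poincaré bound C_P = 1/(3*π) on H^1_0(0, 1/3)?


||u||_L² / ||u'||_L² = sqrt(14)/42 < C_P = 1/(3*π).

u(x) = -5/2·x^2·(1/3 − x), so u'(x) = 5*x*(9*x - 2)/6.
u(x) = -5/2·x^2·(1/3 − x) vanishes at x = 0 and x = 1/3, so u ∈ H^1_0(0, 1/3). Differentiate via the product rule and integrate the resulting polynomials term by term.
  ∫_0^1/3 u² dx = ∫_0^1/3 (25*x^6/4 - 25*x^5/6 + 25*x^4/36) dx. Term by term:
    ∫_0^1/3 25*x^6/4 dx = 25/61236;  ∫_0^1/3 -25*x^5/6 dx = -25/26244;  ∫_0^1/3 25*x^4/36 dx = 5/8748.
  Sum: 25/61236 − 25/26244 + 5/8748 = 5/183708.
  ∫_0^1/3 (u')² dx = ∫_0^1/3 (225*x^4/4 - 25*x^3 + 25*x^2/9) dx. Term by term:
    ∫_0^1/3 225*x^4/4 dx = 5/108;  ∫_0^1/3 -25*x^3 dx = -25/324;  ∫_0^1/3 25*x^2/9 dx = 25/729.
  Sum: 5/108 − 25/324 + 25/729 = 5/1458.
∫_0^1/3 u² dx = 5/183708, so ||u||_L² = sqrt(35)/1134.
∫_0^1/3 (u')² dx = 5/1458, so ||u'||_L² = sqrt(10)/54.
Ratio ||u||_L² / ||u'||_L² = sqrt(14)/42.
Sharp Poincaré constant on H^1_0(0, 1/3) is C_P = L/π = 1/(3*π), achieved by sin(3*π·x).
A polynomial bump cannot attain the sharp Poincaré constant (only the first sine eigenfunction does), so the ratio is strictly less than C_P, consistent with ||u||_L² ≤ C_P ||u'||_L².


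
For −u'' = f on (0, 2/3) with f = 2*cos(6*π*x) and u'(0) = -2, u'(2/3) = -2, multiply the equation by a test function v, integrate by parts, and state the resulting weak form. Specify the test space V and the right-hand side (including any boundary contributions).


V = H^1(0, 2/3) (v unrestricted at boundary; u is determined up to an additive constant); weak form: ∫_0^2/3 u'v' dx = ∫_0^2/3 (2*cos(6*π*x)) v dx − 2·v(2/3) + 2·v(0) for all v ∈ V.

Multiply both sides by a test function v and integrate from 0 to 2/3:
  ∫_0^2/3 −u''(x) v(x) dx = ∫_0^2/3 f(x) v(x) dx.
Integrate the LHS by parts once:
  ∫_0^2/3 −u'' v dx = −[u'(x) v(x)]_0^2/3 + ∫_0^2/3 u'(x) v'(x) dx.
Thus ∫_0^2/3 u'(x) v'(x) dx = ∫_0^2/3 f(x) v(x) dx + [u'(x) v(x)]_0^2/3.
Choose V so that boundary terms are either known or forced to vanish.
u has inhomogeneous Neumann u'(0) = -2, u'(2/3) = -2. [u' v]_0^2/3 = (-2)·v(2/3) − (-2)·v(0) = − 2·v(2/3) + 2·v(0). Take V = H^1(0, 2/3); boundary term becomes part of RHS.
Weak formulation: find u (satisfying any essential BC) such that ∫_0^2/3 u'(x) v'(x) dx = ∫_0^2/3 f v dx − 2·v(2/3) + 2·v(0) for all v ∈ V (Neumann data are natural BCs: they enter the RHS as boundary terms).
Substituting f(x) = 2*cos(6*π*x), the right-hand side is ∫_0^2/3 (2*cos(6*π*x)) v dx − 2·v(2/3) + 2·v(0).
Compatibility check (pure Neumann): taking v ≡ 1 ∈ V gives 0 = ∫_0^2/3 f dx + (-2) − (-2), i.e. ∫_0^2/3 f dx must equal u'(0) − u'(2/3) = 0. Indeed ∫_0^2/3 (2*cos(6*π*x)) dx = 0, so the data are compatible. The solution is then unique only up to an additive constant (fix it e.g. by requiring ∫_0^2/3 u dx = 0).


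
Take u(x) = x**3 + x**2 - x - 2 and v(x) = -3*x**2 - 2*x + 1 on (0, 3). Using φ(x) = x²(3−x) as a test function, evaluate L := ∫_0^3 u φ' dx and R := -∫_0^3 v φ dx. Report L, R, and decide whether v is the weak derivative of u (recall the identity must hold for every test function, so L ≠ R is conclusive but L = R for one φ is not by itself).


LHS = -1809/20, RHS = 1809/20. No, v is not the weak derivative of u.

u(x) = x**3 + x**2 - x - 2, classical derivative u'(x) = 3*x**2 + 2*x - 1.
φ(x) = x²(3−x), so φ'(x) = 3*x*(2 - x).
Note φ(0) = φ(3) = 0, so the boundary term u·φ vanishes.
LHS = ∫_0^3 u(x) φ'(x) dx = ∫_0^3 (-3*x^5 + 3*x^4 + 9*x^3 - 12*x) dx. Term by term:
  ∫_0^3 -3*x^5 dx = -729/2;  ∫_0^3 3*x^4 dx = 729/5;  ∫_0^3 9*x^3 dx = 729/4;
  ∫_0^3 -12*x dx = -54.
Sum: -729/2 + 729/5 + 729/4 − 54 = -1809/20.
So LHS = -1809/20.
∫_0^3 v(x) φ(x) dx = ∫_0^3 (3*x^5 - 7*x^4 - 7*x^3 + 3*x^2) dx. Term by term:
  ∫_0^3 3*x^5 dx = 729/2;  ∫_0^3 -7*x^4 dx = -1701/5;  ∫_0^3 -7*x^3 dx = -567/4;
  ∫_0^3 3*x^2 dx = 27.
Sum: 729/2 − 1701/5 − 567/4 + 27 = -1809/20.
So RHS = -∫_0^3 v(x) φ(x) dx = 1809/20.
LHS − RHS = -1809/10 ≠ 0, so the identity fails.
(For a valid weak derivative the identity must hold for EVERY test function, in particular this one. The failure shows v is NOT the weak derivative of u.)
Correct weak derivative would be u'(x) = 3*x**2 + 2*x - 1.
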